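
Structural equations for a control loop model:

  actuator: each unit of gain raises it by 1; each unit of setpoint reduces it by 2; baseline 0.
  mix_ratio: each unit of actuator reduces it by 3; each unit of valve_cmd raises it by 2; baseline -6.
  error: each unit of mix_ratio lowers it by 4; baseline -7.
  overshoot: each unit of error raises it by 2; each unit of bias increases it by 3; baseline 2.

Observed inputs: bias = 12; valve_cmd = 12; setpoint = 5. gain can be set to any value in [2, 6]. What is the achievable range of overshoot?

-312 to -216

Substituting into the actuator equation gives actuator = gain - 10.
mix_ratio becomes -3*gain + 48.
Substituting into the error equation gives error = 12*gain - 199.
So overshoot = 24*gain - 360.
Linear in gain, so extremes are at the endpoints: gain = 2 gives overshoot = -312; gain = 6 gives overshoot = -216.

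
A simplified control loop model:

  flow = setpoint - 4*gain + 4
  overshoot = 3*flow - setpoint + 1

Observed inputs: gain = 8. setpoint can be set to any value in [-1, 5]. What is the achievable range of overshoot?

Substituting into the flow equation gives flow = setpoint - 28.
This gives overshoot = 2*setpoint - 83.
Linear in setpoint, so extremes are at the endpoints: setpoint = -1 gives overshoot = -85; setpoint = 5 gives overshoot = -73.

-85 to -73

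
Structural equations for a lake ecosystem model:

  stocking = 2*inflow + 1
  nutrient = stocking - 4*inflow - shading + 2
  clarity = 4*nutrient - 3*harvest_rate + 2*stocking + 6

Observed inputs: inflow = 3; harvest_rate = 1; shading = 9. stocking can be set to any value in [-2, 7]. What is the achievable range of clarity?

-85 to -31

Intervening on stocking fixes its value directly, overriding its dependence on inflow.
Substituting into the nutrient equation gives nutrient = stocking - 19.
Substituting into the clarity equation gives clarity = 6*stocking - 73.
Linear in stocking, so extremes are at the endpoints: stocking = -2 gives clarity = -85; stocking = 7 gives clarity = -31.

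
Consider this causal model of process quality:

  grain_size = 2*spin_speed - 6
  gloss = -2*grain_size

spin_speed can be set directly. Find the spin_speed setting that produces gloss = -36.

Substituting into the gloss equation gives gloss = -4*spin_speed + 12.
Solve -4*spin_speed + 12 = -36: spin_speed = (-36 - 12) / -4 = 12.

spin_speed = 12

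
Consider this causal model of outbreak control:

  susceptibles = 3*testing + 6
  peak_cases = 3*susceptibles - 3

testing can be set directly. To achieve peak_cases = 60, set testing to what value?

testing = 5

Substituting into the peak_cases equation gives peak_cases = 9*testing + 15.
Solve 9*testing + 15 = 60: testing = (60 - 15) / 9 = 5.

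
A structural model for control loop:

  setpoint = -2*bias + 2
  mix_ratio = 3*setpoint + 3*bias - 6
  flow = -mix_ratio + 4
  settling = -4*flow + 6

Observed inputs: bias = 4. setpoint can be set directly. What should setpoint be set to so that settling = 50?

Intervening on setpoint fixes its value directly, overriding its dependence on bias.
Substituting into the mix_ratio equation gives mix_ratio = 3*setpoint + 6.
flow becomes -3*setpoint - 2.
Substituting into the settling equation gives settling = 12*setpoint + 14.
Solve 12*setpoint + 14 = 50: setpoint = (50 - 14) / 12 = 3.

setpoint = 3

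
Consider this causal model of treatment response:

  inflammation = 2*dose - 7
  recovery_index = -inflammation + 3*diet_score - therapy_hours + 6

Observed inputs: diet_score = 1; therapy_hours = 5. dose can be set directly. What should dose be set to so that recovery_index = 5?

Substituting into the recovery_index equation gives recovery_index = -2*dose + 11.
Solve -2*dose + 11 = 5: dose = (5 - 11) / -2 = 3.

dose = 3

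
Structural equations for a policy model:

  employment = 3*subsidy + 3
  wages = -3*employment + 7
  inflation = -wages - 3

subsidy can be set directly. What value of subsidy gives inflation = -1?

Substituting into the wages equation gives wages = -9*subsidy - 2.
inflation becomes 9*subsidy - 1.
Solve 9*subsidy - 1 = -1: subsidy = (-1 + 1) / 9 = 0.

subsidy = 0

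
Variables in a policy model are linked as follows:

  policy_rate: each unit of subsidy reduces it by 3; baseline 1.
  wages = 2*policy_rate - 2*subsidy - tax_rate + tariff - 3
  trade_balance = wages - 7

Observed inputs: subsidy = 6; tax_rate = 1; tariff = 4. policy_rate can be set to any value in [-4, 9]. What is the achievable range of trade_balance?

Intervening on policy_rate fixes its value directly, overriding its dependence on subsidy.
Substituting into the wages equation gives wages = 2*policy_rate - 12.
Substituting into the trade_balance equation gives trade_balance = 2*policy_rate - 19.
Linear in policy_rate, so extremes are at the endpoints: policy_rate = -4 gives trade_balance = -27; policy_rate = 9 gives trade_balance = -1.

-27 to -1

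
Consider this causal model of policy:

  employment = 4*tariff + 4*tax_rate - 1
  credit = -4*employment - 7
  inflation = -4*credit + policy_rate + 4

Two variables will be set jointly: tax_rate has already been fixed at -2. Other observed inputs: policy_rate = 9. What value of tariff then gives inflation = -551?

With tax_rate held at -2:
Substituting into the employment equation gives employment = 4*tariff - 9.
Substituting into the credit equation gives credit = -16*tariff + 29.
Substituting into the inflation equation gives inflation = 64*tariff - 103.
Solve 64*tariff - 103 = -551: tariff = (-551 + 103) / 64 = -7.

tariff = -7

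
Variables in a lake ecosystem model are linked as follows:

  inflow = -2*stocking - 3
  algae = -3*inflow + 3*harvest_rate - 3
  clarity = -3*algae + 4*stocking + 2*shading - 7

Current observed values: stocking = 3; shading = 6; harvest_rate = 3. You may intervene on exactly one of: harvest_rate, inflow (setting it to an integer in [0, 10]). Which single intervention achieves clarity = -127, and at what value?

Intervening on harvest_rate: with other inputs at their observed values, clarity = -9*harvest_rate - 55. Solving for -127 gives harvest_rate = 8, within [0, 10].
Intervening on inflow: clarity = 9*inflow - 1. Reaching -127 requires inflow = -14, outside [0, 10].

set harvest_rate = 8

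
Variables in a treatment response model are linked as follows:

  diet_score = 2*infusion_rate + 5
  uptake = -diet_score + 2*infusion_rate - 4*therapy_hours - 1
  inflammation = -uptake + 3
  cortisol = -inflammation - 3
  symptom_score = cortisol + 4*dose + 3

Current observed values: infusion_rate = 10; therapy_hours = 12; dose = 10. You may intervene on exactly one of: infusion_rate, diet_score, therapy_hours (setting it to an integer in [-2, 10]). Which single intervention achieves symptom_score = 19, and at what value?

set therapy_hours = 3

Intervening on infusion_rate: the paths from infusion_rate to symptom_score cancel (net effect zero), leaving symptom_score = -17; 19 is unreachable this way.
Intervening on diet_score: symptom_score = -diet_score + 8. Reaching 19 requires diet_score = -11, outside [-2, 10].
Intervening on therapy_hours: with other inputs at their observed values, symptom_score = -4*therapy_hours + 31. Solving for 19 gives therapy_hours = 3, within [-2, 10].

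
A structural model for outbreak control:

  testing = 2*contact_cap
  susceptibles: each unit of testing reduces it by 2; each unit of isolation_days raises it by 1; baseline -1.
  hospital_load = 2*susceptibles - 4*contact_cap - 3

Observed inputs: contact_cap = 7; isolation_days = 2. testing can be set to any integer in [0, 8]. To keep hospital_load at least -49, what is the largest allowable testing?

Intervening on testing fixes its value directly, overriding its dependence on contact_cap.
Substituting into the susceptibles equation gives susceptibles = -2*testing + 1.
Substituting into the hospital_load equation gives hospital_load = -4*testing - 29.
Require -4*testing - 29 ≥ -49, so testing ≤ 5.
The largest integer in [0, 8] satisfying this is 5.

testing = 5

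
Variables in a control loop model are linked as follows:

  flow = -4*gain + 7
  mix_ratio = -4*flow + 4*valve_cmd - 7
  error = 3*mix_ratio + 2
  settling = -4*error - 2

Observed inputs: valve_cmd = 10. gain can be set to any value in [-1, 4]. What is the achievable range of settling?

Substituting into the mix_ratio equation gives mix_ratio = 16*gain + 5.
So error = 48*gain + 17.
Substituting into the settling equation gives settling = -192*gain - 70.
Linear in gain, so extremes are at the endpoints: gain = -1 gives settling = 122; gain = 4 gives settling = -838.

-838 to 122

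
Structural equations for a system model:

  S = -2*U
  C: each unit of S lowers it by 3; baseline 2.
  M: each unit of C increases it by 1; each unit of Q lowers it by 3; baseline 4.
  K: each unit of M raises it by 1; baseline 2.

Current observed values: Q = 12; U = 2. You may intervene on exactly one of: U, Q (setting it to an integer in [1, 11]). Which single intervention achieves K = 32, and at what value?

set U = 10

Intervening on U: with other inputs at their observed values, K = 6*U - 28. Solving for 32 gives U = 10, within [1, 11].
Intervening on Q: K = -3*Q + 20. Reaching 32 requires Q = -4, outside [1, 11].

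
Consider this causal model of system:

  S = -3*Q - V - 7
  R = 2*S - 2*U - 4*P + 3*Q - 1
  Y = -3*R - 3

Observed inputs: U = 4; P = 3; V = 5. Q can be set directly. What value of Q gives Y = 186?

Q = 6

Substituting into the S equation gives S = -3*Q - 12.
Substituting into the R equation gives R = -3*Q - 45.
Substituting into the Y equation gives Y = 9*Q + 132.
Solve 9*Q + 132 = 186: Q = (186 - 132) / 9 = 6.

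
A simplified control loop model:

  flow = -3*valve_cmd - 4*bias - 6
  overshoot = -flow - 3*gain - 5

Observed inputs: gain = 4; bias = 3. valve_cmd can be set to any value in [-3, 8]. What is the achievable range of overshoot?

-8 to 25

Substituting into the flow equation gives flow = -3*valve_cmd - 18.
This gives overshoot = 3*valve_cmd + 1.
Linear in valve_cmd, so extremes are at the endpoints: valve_cmd = -3 gives overshoot = -8; valve_cmd = 8 gives overshoot = 25.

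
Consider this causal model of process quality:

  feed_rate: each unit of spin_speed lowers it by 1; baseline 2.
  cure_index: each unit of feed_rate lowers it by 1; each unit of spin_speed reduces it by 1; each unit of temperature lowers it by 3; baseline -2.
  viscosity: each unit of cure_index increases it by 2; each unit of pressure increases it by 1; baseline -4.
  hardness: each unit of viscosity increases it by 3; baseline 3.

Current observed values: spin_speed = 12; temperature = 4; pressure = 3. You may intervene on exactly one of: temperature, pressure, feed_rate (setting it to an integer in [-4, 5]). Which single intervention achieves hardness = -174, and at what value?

Intervening on temperature: hardness = -18*temperature - 24. Reaching -174 requires temperature = 25/3, not an integer.
Intervening on pressure: hardness = 3*pressure - 105. Reaching -174 requires pressure = -23, outside [-4, 5].
Intervening on feed_rate: with other inputs at their observed values, hardness = -6*feed_rate - 156. Solving for -174 gives feed_rate = 3, within [-4, 5].

set feed_rate = 3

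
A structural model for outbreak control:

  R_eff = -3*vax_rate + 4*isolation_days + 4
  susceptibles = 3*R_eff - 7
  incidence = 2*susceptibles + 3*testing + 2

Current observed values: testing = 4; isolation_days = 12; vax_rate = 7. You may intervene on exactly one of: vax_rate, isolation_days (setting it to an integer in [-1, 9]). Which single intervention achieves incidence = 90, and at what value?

set isolation_days = 8

Intervening on vax_rate: incidence = -18*vax_rate + 312. Reaching 90 requires vax_rate = 37/3, not an integer.
Intervening on isolation_days: with other inputs at their observed values, incidence = 24*isolation_days - 102. Solving for 90 gives isolation_days = 8, within [-1, 9].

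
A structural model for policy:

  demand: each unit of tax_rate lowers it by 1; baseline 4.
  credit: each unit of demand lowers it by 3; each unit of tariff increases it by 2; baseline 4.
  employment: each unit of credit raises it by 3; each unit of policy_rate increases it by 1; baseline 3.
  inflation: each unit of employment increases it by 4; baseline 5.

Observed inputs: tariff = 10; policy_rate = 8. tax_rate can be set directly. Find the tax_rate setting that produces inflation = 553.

tax_rate = 10

Substituting into the credit equation gives credit = 3*tax_rate + 12.
Substituting into the employment equation gives employment = 9*tax_rate + 47.
Substituting into the inflation equation gives inflation = 36*tax_rate + 193.
Solve 36*tax_rate + 193 = 553: tax_rate = (553 - 193) / 36 = 10.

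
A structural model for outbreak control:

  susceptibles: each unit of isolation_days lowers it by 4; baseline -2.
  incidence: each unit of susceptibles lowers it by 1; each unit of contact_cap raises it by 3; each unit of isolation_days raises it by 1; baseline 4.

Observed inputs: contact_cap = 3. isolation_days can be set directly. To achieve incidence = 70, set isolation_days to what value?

Substituting into the incidence equation gives incidence = 5*isolation_days + 15.
Solve 5*isolation_days + 15 = 70: isolation_days = (70 - 15) / 5 = 11.

isolation_days = 11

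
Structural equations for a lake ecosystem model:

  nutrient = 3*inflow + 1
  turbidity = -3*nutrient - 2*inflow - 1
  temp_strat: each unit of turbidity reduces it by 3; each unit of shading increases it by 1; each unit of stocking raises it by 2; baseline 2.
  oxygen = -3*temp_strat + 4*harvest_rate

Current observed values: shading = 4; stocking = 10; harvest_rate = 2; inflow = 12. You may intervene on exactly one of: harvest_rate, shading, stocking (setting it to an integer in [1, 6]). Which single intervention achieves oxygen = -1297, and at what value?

Intervening on harvest_rate: oxygen = 4*harvest_rate - 1302. Reaching -1297 requires harvest_rate = 5/4, not an integer.
Intervening on shading: with other inputs at their observed values, oxygen = -3*shading - 1282. Solving for -1297 gives shading = 5, within [1, 6].
Intervening on stocking: oxygen = -6*stocking - 1234. Reaching -1297 requires stocking = 21/2, not an integer.

set shading = 5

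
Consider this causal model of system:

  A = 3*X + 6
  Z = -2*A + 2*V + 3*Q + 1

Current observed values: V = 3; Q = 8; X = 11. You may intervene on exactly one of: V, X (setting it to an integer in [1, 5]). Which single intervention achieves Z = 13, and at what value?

Intervening on V: Z = 2*V - 53. Reaching 13 requires V = 33, outside [1, 5].
Intervening on X: with other inputs at their observed values, Z = -6*X + 19. Solving for 13 gives X = 1, within [1, 5].

set X = 1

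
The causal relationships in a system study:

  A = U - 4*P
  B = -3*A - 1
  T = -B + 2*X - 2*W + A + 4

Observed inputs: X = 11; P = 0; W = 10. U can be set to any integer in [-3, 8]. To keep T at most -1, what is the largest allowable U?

U = -2

Substituting into the A equation gives A = U.
This gives B = -3*U - 1.
Substituting into the T equation gives T = 4*U + 7.
Require 4*U + 7 ≤ -1, so U ≤ -2.
The largest integer in [-3, 8] satisfying this is -2.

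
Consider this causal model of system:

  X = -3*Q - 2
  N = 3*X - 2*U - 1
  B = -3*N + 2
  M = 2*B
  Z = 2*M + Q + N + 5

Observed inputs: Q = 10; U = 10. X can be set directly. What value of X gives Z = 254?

X = 0

Intervening on X fixes its value directly, overriding its dependence on Q.
Substituting into the N equation gives N = 3*X - 21.
This gives B = -9*X + 65.
Substituting into the M equation gives M = -18*X + 130.
Z becomes -33*X + 254.
Solve -33*X + 254 = 254: X = (254 - 254) / -33 = 0.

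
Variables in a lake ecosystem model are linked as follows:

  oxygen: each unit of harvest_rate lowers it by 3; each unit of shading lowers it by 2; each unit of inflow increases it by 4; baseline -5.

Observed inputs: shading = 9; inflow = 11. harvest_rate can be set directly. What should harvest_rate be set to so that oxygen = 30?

Substituting into the oxygen equation gives oxygen = -3*harvest_rate + 21.
Solve -3*harvest_rate + 21 = 30: harvest_rate = (30 - 21) / -3 = -3.

harvest_rate = -3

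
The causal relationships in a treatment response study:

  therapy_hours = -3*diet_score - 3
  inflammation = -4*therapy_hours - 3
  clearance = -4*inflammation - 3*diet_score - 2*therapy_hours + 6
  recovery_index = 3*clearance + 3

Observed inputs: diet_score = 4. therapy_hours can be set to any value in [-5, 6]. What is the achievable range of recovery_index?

-189 to 273

Intervening on therapy_hours fixes its value directly, overriding its dependence on diet_score.
Substituting into the clearance equation gives clearance = 14*therapy_hours + 6.
So recovery_index = 42*therapy_hours + 21.
Linear in therapy_hours, so extremes are at the endpoints: therapy_hours = -5 gives recovery_index = -189; therapy_hours = 6 gives recovery_index = 273.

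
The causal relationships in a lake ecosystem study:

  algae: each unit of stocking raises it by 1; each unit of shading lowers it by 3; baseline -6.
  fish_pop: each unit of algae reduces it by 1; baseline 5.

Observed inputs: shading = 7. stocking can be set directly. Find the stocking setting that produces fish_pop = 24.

Substituting into the algae equation gives algae = stocking - 27.
Substituting into the fish_pop equation gives fish_pop = -stocking + 32.
Solve -stocking + 32 = 24: stocking = (24 - 32) / -1 = 8.

stocking = 8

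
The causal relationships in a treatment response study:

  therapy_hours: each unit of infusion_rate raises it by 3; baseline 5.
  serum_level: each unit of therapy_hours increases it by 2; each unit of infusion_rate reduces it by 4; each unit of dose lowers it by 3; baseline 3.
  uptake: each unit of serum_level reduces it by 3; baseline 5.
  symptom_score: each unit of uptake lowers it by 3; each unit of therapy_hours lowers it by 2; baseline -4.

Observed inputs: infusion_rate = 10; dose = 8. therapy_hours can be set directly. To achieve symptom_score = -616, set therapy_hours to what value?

therapy_hours = -3

Intervening on therapy_hours fixes its value directly, overriding its dependence on infusion_rate.
Substituting into the serum_level equation gives serum_level = 2*therapy_hours - 61.
Substituting into the uptake equation gives uptake = -6*therapy_hours + 188.
symptom_score becomes 16*therapy_hours - 568.
Solve 16*therapy_hours - 568 = -616: therapy_hours = (-616 + 568) / 16 = -3.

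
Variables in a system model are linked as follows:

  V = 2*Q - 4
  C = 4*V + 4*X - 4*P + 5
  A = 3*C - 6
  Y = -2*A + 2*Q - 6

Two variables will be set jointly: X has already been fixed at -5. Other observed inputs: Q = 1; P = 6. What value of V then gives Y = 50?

V = 8

With X held at -5:
Intervening on V fixes its value directly, overriding its dependence on Q.
Substituting into the C equation gives C = 4*V - 39.
Substituting into the A equation gives A = 12*V - 123.
So Y = -24*V + 242.
Solve -24*V + 242 = 50: V = (50 - 242) / -24 = 8.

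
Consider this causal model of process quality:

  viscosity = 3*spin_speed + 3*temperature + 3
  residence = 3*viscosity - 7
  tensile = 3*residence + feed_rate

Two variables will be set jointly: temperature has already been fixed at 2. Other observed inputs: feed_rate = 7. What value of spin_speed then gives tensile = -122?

With temperature held at 2:
Substituting into the viscosity equation gives viscosity = 3*spin_speed + 9.
Substituting into the residence equation gives residence = 9*spin_speed + 20.
tensile becomes 27*spin_speed + 67.
Solve 27*spin_speed + 67 = -122: spin_speed = (-122 - 67) / 27 = -7.

spin_speed = -7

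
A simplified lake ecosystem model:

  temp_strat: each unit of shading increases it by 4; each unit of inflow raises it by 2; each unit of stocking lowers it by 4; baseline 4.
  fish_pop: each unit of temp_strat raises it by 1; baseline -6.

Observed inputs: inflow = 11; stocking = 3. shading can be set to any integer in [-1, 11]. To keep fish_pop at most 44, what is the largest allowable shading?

Substituting into the temp_strat equation gives temp_strat = 4*shading + 14.
fish_pop becomes 4*shading + 8.
Require 4*shading + 8 ≤ 44, so shading ≤ 9.
The largest integer in [-1, 11] satisfying this is 9.

shading = 9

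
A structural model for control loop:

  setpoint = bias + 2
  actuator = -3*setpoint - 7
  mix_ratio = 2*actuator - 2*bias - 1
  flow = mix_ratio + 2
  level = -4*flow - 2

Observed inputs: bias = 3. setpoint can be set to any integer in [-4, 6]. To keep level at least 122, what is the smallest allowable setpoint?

setpoint = 2

Intervening on setpoint fixes its value directly, overriding its dependence on bias.
Substituting into the mix_ratio equation gives mix_ratio = -6*setpoint - 21.
Substituting into the flow equation gives flow = -6*setpoint - 19.
So level = 24*setpoint + 74.
Require 24*setpoint + 74 ≥ 122, so setpoint ≥ 2.
The smallest integer in [-4, 6] satisfying this is 2.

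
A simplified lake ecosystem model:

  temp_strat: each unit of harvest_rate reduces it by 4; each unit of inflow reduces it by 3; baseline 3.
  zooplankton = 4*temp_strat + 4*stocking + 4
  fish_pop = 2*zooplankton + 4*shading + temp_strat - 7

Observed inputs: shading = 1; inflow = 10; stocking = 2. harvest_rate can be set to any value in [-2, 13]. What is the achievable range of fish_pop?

Substituting into the temp_strat equation gives temp_strat = -4*harvest_rate - 27.
This gives zooplankton = -16*harvest_rate - 96.
Substituting into the fish_pop equation gives fish_pop = -36*harvest_rate - 222.
Linear in harvest_rate, so extremes are at the endpoints: harvest_rate = -2 gives fish_pop = -150; harvest_rate = 13 gives fish_pop = -690.

-690 to -150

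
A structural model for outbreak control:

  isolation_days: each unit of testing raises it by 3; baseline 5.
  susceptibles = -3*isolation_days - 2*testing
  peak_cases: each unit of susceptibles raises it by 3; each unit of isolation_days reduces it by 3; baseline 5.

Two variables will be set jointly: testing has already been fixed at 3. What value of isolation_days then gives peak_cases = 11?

isolation_days = -2

With testing held at 3:
Intervening on isolation_days fixes its value directly, overriding its dependence on testing.
Substituting into the susceptibles equation gives susceptibles = -3*isolation_days - 6.
So peak_cases = -12*isolation_days - 13.
Solve -12*isolation_days - 13 = 11: isolation_days = (11 + 13) / -12 = -2.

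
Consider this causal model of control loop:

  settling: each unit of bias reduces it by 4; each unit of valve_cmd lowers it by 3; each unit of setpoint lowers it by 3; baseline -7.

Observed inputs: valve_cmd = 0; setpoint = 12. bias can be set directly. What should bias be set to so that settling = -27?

Substituting into the settling equation gives settling = -4*bias - 43.
Solve -4*bias - 43 = -27: bias = (-27 + 43) / -4 = -4.

bias = -4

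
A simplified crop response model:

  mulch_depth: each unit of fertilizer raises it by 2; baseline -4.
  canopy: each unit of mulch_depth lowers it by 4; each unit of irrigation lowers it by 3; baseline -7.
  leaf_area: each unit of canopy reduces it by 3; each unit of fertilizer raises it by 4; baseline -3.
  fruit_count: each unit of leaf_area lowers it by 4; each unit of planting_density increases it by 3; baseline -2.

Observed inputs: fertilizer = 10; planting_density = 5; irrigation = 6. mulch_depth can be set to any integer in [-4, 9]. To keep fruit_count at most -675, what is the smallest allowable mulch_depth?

Intervening on mulch_depth fixes its value directly, overriding its dependence on fertilizer.
Substituting into the canopy equation gives canopy = -4*mulch_depth - 25.
So leaf_area = 12*mulch_depth + 112.
So fruit_count = -48*mulch_depth - 435.
Require -48*mulch_depth - 435 ≤ -675, so mulch_depth ≥ 5.
The smallest integer in [-4, 9] satisfying this is 5.

mulch_depth = 5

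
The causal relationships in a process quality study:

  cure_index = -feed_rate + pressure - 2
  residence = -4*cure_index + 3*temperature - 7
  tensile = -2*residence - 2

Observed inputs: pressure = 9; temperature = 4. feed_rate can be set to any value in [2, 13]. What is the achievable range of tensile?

-60 to 28

Substituting into the cure_index equation gives cure_index = -feed_rate + 7.
Substituting into the residence equation gives residence = 4*feed_rate - 23.
Substituting into the tensile equation gives tensile = -8*feed_rate + 44.
Linear in feed_rate, so extremes are at the endpoints: feed_rate = 2 gives tensile = 28; feed_rate = 13 gives tensile = -60.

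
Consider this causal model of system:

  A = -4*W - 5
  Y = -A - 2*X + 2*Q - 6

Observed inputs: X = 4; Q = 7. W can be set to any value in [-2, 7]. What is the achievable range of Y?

-3 to 33

Substituting into the Y equation gives Y = 4*W + 5.
Linear in W, so extremes are at the endpoints: W = -2 gives Y = -3; W = 7 gives Y = 33.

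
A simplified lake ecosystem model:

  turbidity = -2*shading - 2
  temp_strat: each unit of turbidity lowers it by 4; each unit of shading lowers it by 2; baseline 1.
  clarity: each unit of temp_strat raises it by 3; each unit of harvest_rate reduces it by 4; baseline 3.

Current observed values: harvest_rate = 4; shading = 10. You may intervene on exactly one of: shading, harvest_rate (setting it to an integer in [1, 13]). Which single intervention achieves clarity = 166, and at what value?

set harvest_rate = 11

Intervening on shading: clarity = 18*shading + 14. Reaching 166 requires shading = 76/9, not an integer.
Intervening on harvest_rate: with other inputs at their observed values, clarity = -4*harvest_rate + 210. Solving for 166 gives harvest_rate = 11, within [1, 13].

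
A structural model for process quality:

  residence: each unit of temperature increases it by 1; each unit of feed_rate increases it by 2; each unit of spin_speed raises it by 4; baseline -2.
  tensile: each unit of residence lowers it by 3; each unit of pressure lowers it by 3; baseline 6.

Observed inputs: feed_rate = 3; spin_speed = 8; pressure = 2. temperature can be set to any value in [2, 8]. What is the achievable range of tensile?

Substituting into the residence equation gives residence = temperature + 36.
Substituting into the tensile equation gives tensile = -3*temperature - 108.
Linear in temperature, so extremes are at the endpoints: temperature = 2 gives tensile = -114; temperature = 8 gives tensile = -132.

-132 to -114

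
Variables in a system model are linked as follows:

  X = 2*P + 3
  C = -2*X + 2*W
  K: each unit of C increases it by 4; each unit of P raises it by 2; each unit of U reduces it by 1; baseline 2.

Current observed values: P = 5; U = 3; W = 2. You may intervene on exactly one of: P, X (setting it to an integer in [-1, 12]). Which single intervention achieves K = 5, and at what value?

set P = -1

Intervening on P: with other inputs at their observed values, K = -14*P - 9. Solving for 5 gives P = -1, within [-1, 12].
Intervening on X: K = -8*X + 25. Reaching 5 requires X = 5/2, not an integer.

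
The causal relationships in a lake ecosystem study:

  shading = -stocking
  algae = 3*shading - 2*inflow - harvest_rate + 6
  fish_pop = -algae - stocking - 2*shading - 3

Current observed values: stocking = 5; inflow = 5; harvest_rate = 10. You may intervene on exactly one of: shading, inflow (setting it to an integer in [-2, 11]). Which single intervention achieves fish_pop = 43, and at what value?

Intervening on shading: fish_pop = -5*shading + 6. Reaching 43 requires shading = -37/5, not an integer.
Intervening on inflow: with other inputs at their observed values, fish_pop = 2*inflow + 21. Solving for 43 gives inflow = 11, within [-2, 11].

set inflow = 11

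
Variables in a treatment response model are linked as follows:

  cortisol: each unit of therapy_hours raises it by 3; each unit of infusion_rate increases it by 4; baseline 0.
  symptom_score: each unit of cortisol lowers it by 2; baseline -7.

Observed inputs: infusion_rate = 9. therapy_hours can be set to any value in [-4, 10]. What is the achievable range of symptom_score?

-139 to -55

Substituting into the cortisol equation gives cortisol = 3*therapy_hours + 36.
This gives symptom_score = -6*therapy_hours - 79.
Linear in therapy_hours, so extremes are at the endpoints: therapy_hours = -4 gives symptom_score = -55; therapy_hours = 10 gives symptom_score = -139.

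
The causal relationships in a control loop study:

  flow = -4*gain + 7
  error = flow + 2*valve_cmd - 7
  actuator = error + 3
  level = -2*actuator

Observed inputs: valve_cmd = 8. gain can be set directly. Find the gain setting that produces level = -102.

gain = -8

Substituting into the error equation gives error = -4*gain + 16.
actuator becomes -4*gain + 19.
Substituting into the level equation gives level = 8*gain - 38.
Solve 8*gain - 38 = -102: gain = (-102 + 38) / 8 = -8.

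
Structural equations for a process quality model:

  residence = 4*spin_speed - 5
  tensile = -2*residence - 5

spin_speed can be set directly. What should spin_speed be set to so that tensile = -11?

Substituting into the tensile equation gives tensile = -8*spin_speed + 5.
Solve -8*spin_speed + 5 = -11: spin_speed = (-11 - 5) / -8 = 2.

spin_speed = 2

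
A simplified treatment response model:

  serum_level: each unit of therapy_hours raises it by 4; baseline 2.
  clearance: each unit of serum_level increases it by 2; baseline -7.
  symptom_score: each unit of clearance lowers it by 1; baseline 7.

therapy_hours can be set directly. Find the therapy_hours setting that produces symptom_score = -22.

therapy_hours = 4

Substituting into the clearance equation gives clearance = 8*therapy_hours - 3.
symptom_score becomes -8*therapy_hours + 10.
Solve -8*therapy_hours + 10 = -22: therapy_hours = (-22 - 10) / -8 = 4.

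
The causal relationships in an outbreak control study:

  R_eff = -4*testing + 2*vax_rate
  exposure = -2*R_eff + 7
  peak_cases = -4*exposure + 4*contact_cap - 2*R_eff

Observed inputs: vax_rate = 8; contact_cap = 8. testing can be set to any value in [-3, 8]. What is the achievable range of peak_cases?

Substituting into the R_eff equation gives R_eff = -4*testing + 16.
This gives exposure = 8*testing - 25.
So peak_cases = -24*testing + 100.
Linear in testing, so extremes are at the endpoints: testing = -3 gives peak_cases = 172; testing = 8 gives peak_cases = -92.

-92 to 172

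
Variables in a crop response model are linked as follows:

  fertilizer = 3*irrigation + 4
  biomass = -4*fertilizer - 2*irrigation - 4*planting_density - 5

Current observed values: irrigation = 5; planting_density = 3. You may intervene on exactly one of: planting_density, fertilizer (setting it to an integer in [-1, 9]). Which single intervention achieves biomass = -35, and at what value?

set fertilizer = 2

Intervening on planting_density: biomass = -4*planting_density - 91. Reaching -35 requires planting_density = -14, outside [-1, 9].
Intervening on fertilizer: with other inputs at their observed values, biomass = -4*fertilizer - 27. Solving for -35 gives fertilizer = 2, within [-1, 9].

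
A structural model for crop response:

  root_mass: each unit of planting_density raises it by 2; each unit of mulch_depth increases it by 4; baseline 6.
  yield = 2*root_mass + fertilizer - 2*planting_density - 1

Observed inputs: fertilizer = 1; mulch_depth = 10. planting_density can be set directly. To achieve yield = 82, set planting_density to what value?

planting_density = -5

Substituting into the root_mass equation gives root_mass = 2*planting_density + 46.
Substituting into the yield equation gives yield = 2*planting_density + 92.
Solve 2*planting_density + 92 = 82: planting_density = (82 - 92) / 2 = -5.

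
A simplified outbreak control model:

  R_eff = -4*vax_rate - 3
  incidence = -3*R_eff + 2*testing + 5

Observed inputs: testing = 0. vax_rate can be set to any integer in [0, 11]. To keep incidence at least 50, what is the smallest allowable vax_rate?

Substituting into the incidence equation gives incidence = 12*vax_rate + 14.
Require 12*vax_rate + 14 ≥ 50, so vax_rate ≥ 3.
The smallest integer in [0, 11] satisfying this is 3.

vax_rate = 3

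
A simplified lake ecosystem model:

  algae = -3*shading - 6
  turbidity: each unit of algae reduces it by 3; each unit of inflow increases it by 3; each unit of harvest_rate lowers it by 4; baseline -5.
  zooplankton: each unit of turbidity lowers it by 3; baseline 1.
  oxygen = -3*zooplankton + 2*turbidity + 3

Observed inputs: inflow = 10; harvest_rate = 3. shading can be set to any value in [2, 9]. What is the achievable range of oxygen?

539 to 1232

Substituting into the turbidity equation gives turbidity = 9*shading + 31.
So zooplankton = -27*shading - 92.
oxygen becomes 99*shading + 341.
Linear in shading, so extremes are at the endpoints: shading = 2 gives oxygen = 539; shading = 9 gives oxygen = 1232.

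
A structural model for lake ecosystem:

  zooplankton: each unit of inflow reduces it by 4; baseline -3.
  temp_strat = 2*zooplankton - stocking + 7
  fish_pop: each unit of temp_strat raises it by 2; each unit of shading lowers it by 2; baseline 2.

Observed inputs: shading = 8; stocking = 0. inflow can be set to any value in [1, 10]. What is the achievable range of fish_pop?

Substituting into the temp_strat equation gives temp_strat = -8*inflow + 1.
Substituting into the fish_pop equation gives fish_pop = -16*inflow - 12.
Linear in inflow, so extremes are at the endpoints: inflow = 1 gives fish_pop = -28; inflow = 10 gives fish_pop = -172.

-172 to -28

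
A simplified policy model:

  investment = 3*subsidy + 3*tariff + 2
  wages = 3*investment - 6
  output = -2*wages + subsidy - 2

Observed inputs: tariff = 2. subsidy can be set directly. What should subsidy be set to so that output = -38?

subsidy = 0

Substituting into the investment equation gives investment = 3*subsidy + 8.
Substituting into the wages equation gives wages = 9*subsidy + 18.
This gives output = -17*subsidy - 38.
Solve -17*subsidy - 38 = -38: subsidy = (-38 + 38) / -17 = 0.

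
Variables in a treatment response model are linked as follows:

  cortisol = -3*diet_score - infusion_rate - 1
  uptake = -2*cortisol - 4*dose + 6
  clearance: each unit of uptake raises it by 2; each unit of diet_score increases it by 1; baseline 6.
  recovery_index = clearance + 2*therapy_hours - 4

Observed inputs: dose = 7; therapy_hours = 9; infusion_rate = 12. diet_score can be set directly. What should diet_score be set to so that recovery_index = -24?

diet_score = -4

Substituting into the cortisol equation gives cortisol = -3*diet_score - 13.
Substituting into the uptake equation gives uptake = 6*diet_score + 4.
Substituting into the clearance equation gives clearance = 13*diet_score + 14.
This gives recovery_index = 13*diet_score + 28.
Solve 13*diet_score + 28 = -24: diet_score = (-24 - 28) / 13 = -4.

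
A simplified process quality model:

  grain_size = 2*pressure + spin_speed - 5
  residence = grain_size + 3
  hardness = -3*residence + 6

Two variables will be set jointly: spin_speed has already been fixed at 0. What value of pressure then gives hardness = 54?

With spin_speed held at 0:
Substituting into the grain_size equation gives grain_size = 2*pressure - 5.
Substituting into the residence equation gives residence = 2*pressure - 2.
hardness becomes -6*pressure + 12.
Solve -6*pressure + 12 = 54: pressure = (54 - 12) / -6 = -7.

pressure = -7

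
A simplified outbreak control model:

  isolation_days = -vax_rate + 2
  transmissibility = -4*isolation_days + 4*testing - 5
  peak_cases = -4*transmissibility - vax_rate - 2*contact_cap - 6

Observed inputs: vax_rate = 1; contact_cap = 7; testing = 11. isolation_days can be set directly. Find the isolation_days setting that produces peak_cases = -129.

isolation_days = 3

Intervening on isolation_days fixes its value directly, overriding its dependence on vax_rate.
Substituting into the transmissibility equation gives transmissibility = -4*isolation_days + 39.
Substituting into the peak_cases equation gives peak_cases = 16*isolation_days - 177.
Solve 16*isolation_days - 177 = -129: isolation_days = (-129 + 177) / 16 = 3.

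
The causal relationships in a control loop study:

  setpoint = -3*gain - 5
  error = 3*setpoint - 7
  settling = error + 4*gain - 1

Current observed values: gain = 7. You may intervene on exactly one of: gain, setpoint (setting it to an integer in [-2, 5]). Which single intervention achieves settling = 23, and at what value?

Intervening on gain: settling = -5*gain - 23. Reaching 23 requires gain = -46/5, not an integer.
Intervening on setpoint: with other inputs at their observed values, settling = 3*setpoint + 20. Solving for 23 gives setpoint = 1, within [-2, 5].

set setpoint = 1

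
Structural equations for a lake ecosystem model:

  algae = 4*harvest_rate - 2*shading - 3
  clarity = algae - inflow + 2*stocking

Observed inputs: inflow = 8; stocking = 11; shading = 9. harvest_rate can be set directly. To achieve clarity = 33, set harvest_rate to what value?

Substituting into the algae equation gives algae = 4*harvest_rate - 21.
Substituting into the clarity equation gives clarity = 4*harvest_rate - 7.
Solve 4*harvest_rate - 7 = 33: harvest_rate = (33 + 7) / 4 = 10.

harvest_rate = 10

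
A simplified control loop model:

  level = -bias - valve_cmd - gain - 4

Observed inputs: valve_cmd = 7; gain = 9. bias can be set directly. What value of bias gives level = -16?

Substituting into the level equation gives level = -bias - 20.
Solve -bias - 20 = -16: bias = (-16 + 20) / -1 = -4.

bias = -4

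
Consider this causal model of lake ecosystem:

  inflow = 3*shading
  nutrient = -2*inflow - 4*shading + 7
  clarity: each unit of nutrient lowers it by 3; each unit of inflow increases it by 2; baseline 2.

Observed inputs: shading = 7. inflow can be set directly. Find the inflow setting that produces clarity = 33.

Intervening on inflow fixes its value directly, overriding its dependence on shading.
Substituting into the nutrient equation gives nutrient = -2*inflow - 21.
Substituting into the clarity equation gives clarity = 8*inflow + 65.
Solve 8*inflow + 65 = 33: inflow = (33 - 65) / 8 = -4.

inflow = -4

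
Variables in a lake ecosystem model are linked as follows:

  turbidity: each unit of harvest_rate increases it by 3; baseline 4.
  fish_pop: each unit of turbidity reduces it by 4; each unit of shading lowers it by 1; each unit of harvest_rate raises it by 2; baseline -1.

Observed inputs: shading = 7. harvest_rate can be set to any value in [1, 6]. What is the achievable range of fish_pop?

Substituting into the fish_pop equation gives fish_pop = -10*harvest_rate - 24.
Linear in harvest_rate, so extremes are at the endpoints: harvest_rate = 1 gives fish_pop = -34; harvest_rate = 6 gives fish_pop = -84.

-84 to -34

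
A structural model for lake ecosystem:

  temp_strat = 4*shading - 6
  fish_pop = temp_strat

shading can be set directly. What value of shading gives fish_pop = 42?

shading = 12

Substituting into the fish_pop equation gives fish_pop = 4*shading - 6.
Solve 4*shading - 6 = 42: shading = (42 + 6) / 4 = 12.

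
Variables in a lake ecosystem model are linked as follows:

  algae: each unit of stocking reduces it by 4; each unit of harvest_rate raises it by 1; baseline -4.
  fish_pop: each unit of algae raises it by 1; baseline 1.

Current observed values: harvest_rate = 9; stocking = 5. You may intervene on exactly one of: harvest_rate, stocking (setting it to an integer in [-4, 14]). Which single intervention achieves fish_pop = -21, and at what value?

Intervening on harvest_rate: with other inputs at their observed values, fish_pop = harvest_rate - 23. Solving for -21 gives harvest_rate = 2, within [-4, 14].
Intervening on stocking: fish_pop = -4*stocking + 6. Reaching -21 requires stocking = 27/4, not an integer.

set harvest_rate = 2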